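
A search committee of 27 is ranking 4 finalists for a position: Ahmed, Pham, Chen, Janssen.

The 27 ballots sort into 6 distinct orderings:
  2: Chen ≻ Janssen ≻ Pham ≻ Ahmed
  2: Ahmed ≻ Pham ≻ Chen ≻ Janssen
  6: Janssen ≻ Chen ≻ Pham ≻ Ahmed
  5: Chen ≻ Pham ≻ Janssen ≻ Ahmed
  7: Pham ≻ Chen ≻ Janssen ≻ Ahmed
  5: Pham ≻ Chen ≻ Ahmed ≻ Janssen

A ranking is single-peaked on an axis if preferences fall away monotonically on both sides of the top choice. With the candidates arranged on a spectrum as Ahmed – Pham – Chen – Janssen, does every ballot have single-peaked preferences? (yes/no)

Axis positions: Ahmed=1, Pham=2, Chen=3, Janssen=4.
Faction 1 (peak Chen at position 3): ranking walks positions 3-4-2-1, expanding outward from the peak — single-peaked.
Faction 2 (peak Ahmed at position 1): ranking walks positions 1-2-3-4, expanding outward from the peak — single-peaked.
Faction 3 (peak Janssen at position 4): ranking walks positions 4-3-2-1, expanding outward from the peak — single-peaked.
Faction 4 (peak Chen at position 3): ranking walks positions 3-2-4-1, expanding outward from the peak — single-peaked.
Faction 5 (peak Pham at position 2): ranking walks positions 2-3-4-1, expanding outward from the peak — single-peaked.
Faction 6 (peak Pham at position 2): ranking walks positions 2-3-1-4, expanding outward from the peak — single-peaked.
Every ranking is single-peaked on this axis.

yes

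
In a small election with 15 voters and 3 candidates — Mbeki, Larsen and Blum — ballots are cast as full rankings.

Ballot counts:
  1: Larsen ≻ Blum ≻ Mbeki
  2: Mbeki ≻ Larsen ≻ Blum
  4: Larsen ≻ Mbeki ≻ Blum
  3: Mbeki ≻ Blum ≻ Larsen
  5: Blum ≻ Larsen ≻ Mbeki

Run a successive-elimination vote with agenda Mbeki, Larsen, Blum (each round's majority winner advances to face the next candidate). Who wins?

Round 1: Mbeki vs Larsen — 5–10, Larsen advances.
Round 2: Larsen vs Blum — 7–8, Blum advances.
The agenda winner is Blum.

Blum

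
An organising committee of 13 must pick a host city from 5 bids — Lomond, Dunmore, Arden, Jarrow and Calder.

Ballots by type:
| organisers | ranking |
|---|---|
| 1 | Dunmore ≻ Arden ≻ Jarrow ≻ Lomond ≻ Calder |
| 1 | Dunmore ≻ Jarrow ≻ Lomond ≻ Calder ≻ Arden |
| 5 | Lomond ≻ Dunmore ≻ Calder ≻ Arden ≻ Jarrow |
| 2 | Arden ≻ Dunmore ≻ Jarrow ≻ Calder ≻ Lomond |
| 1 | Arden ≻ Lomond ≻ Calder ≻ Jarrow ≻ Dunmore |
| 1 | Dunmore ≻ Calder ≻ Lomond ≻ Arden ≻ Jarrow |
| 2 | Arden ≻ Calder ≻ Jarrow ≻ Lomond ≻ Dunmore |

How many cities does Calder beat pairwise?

Calder against each rival (13 organisers):
Calder vs Lomond: Lomond, 8–5.
Calder vs Dunmore: Calder preferred on 1+2 = 3 ballots; Dunmore wins 10–3.
Calder vs Arden: Calder wins 7–6.
Calder vs Jarrow: 5+1+1+2 = 9 for Calder, 4 for Jarrow — Calder by 9–4.
Calder beats Arden, Jarrow; loses to Lomond, Dunmore — 2 pairwise wins.

2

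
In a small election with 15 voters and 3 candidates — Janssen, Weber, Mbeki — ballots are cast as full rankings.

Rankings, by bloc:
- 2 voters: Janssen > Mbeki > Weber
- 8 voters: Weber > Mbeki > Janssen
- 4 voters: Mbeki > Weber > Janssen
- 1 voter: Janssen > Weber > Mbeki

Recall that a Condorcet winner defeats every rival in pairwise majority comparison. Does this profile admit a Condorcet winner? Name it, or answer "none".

Weber

Head-to-head results (15 voters):
Janssen–Weber: Weber 12–3.
Janssen vs Mbeki: Janssen preferred on 2+1 = 3 ballots; Mbeki wins 12–3.
Weber vs Mbeki: 9 to 6, Weber.
Weber wins every pairwise contest, so Weber is the Condorcet winner.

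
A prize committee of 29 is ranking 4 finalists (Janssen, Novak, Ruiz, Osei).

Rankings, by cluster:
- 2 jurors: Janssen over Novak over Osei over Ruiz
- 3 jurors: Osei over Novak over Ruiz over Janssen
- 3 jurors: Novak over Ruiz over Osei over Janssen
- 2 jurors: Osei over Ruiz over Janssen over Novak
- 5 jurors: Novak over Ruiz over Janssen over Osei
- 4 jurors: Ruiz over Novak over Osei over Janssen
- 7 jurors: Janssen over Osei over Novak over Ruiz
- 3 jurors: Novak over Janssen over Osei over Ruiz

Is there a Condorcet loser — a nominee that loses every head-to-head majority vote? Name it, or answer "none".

Pairwise majorities:
Janssen vs Novak: Janssen is ranked higher on 2+2+7 = 11 ballots, Novak on 18. Novak wins 18–11.
Janssen vs Ruiz: 12 to 17, Ruiz.
Janssen–Osei: Janssen 17–12.
Novak–Ruiz: Novak 23–6.
Novak vs Osei: Novak wins 17–12.
Ruiz–Osei: Osei 17–12.
Every nominee wins at least one matchup (Janssen beats Osei; Novak beats Janssen; Ruiz beats Janssen; Osei beats Ruiz), so there is no Condorcet loser.

none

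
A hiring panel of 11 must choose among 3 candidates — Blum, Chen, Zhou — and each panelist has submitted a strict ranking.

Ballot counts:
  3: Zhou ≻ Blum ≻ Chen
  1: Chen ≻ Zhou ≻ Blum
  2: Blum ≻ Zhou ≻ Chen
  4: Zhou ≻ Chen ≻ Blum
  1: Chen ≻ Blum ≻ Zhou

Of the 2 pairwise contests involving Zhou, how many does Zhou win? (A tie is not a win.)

2

Zhou against each rival (11 committee members):
Zhou vs Blum: Zhou, 8–3.
Zhou vs Chen: 9 to 2, Zhou.
Zhou beats Blum, Chen — 2 pairwise wins.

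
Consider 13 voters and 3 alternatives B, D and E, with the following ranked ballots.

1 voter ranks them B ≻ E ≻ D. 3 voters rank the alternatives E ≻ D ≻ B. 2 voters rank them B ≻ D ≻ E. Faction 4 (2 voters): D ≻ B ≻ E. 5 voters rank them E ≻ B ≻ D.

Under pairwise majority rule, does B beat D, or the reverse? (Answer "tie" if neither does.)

B

Ballots ranking B above D: 1 + 2 + 5 = 8.
Ballots ranking D above B: 13 − 8 = 5.
B wins the head-to-head 8–5.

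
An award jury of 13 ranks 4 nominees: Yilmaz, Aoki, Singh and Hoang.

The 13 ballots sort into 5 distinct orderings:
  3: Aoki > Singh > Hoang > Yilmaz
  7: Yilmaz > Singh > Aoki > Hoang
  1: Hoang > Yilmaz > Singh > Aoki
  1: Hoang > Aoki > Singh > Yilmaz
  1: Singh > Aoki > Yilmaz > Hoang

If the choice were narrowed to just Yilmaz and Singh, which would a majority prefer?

Yilmaz

Ballots ranking Yilmaz above Singh: 7 + 1 = 8.
Ballots ranking Singh above Yilmaz: 13 − 8 = 5.
Yilmaz wins the head-to-head 8–5.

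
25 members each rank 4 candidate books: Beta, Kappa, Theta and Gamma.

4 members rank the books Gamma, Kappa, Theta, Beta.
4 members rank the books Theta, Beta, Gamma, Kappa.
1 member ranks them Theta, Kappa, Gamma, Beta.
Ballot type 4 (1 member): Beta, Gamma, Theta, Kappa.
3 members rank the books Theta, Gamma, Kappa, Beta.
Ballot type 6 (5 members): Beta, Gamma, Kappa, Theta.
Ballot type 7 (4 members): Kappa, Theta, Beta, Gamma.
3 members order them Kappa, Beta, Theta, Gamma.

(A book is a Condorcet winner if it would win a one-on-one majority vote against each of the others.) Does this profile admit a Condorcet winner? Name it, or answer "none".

Pairwise majorities:
Beta vs Kappa: Kappa, 15–10.
Beta vs Theta: 9 to 16, Theta.
Beta vs Gamma: Beta is ranked higher on 4+1+5+4+3 = 17 ballots, Gamma on 8. Beta wins 17–8.
Kappa vs Theta: 4+5+4+3 = 16 for Kappa, 9 for Theta — Kappa by 16–9.
Kappa vs Gamma: Kappa preferred on 1+4+3 = 8 ballots; Gamma wins 17–8.
Theta–Gamma: Theta 15–10.
No book is unbeaten: Beta loses to Kappa; Kappa loses to Gamma; Theta loses to Kappa; Gamma loses to Beta. In particular Beta beats Gamma beats Kappa beats Beta is a majority cycle — no Condorcet winner exists.

none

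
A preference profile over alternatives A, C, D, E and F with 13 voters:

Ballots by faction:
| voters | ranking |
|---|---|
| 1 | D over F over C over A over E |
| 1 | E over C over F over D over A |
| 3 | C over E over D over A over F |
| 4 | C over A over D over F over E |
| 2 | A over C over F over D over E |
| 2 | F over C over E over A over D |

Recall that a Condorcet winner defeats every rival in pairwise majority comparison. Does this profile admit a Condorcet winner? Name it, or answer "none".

C

Pairwise majorities:
A vs C: C wins 11–2.
A vs D: 4+2+2 = 8 for A, 5 for D — A by 8–5.
A–E: A 7–6.
A vs F: A wins 9–4.
C vs D: 12 to 1, C.
C vs E: 12 to 1, C.
C vs F: C wins 10–3.
D vs E: D, 7–6.
D vs F: D preferred on 1+3+4 = 8 ballots; D wins 8–5.
E–F: F 9–4.
Only C has no losses; C is the Condorcet winner.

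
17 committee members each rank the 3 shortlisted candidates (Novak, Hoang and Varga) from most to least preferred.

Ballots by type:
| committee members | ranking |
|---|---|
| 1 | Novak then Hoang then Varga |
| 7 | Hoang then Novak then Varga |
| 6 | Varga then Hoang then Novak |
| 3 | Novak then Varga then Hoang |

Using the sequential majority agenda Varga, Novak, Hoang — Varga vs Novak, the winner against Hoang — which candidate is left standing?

Round 1: Varga vs Novak — 6–11, Novak advances.
Round 2: Novak vs Hoang — 4–13, Hoang advances.
Hoang survives the agenda.

Hoang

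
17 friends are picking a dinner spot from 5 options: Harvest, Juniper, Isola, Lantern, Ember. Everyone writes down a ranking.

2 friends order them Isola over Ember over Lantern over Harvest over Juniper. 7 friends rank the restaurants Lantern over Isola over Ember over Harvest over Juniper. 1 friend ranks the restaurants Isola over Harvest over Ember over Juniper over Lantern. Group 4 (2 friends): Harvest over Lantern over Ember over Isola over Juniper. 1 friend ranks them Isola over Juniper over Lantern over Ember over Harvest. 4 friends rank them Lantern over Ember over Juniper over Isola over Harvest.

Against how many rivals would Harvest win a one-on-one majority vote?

1

Harvest against each rival (17 friends):
Harvest vs Juniper: Harvest, 12–5.
Harvest vs Isola: Isola, 15–2.
Harvest vs Lantern: Lantern, 14–3.
Harvest vs Ember: Harvest preferred on 1+2 = 3 ballots; Ember wins 14–3.
Harvest beats Juniper; loses to Isola, Lantern, Ember — 1 pairwise win.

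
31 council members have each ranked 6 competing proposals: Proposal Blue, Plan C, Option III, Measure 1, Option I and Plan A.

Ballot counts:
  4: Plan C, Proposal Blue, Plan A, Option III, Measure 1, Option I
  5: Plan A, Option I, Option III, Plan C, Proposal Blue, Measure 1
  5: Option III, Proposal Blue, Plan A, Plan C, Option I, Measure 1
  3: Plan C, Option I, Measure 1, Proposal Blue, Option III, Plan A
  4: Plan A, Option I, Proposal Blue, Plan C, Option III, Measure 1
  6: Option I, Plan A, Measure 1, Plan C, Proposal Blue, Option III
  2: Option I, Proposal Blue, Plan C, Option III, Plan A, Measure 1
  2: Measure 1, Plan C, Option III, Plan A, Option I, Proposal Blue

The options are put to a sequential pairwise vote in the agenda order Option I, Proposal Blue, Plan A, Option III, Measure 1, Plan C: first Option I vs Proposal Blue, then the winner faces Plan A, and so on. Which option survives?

Plan A

Round 1: Option I vs Proposal Blue — 22–9, Option I advances.
Round 2: Option I vs Plan A — 11–20, Plan A advances.
Round 3: Plan A vs Option III — 19–12, Plan A advances.
Round 4: Plan A vs Measure 1 — 26–5, Plan A advances.
Round 5: Plan A vs Plan C — 20–11, Plan A advances.
Plan A survives the agenda.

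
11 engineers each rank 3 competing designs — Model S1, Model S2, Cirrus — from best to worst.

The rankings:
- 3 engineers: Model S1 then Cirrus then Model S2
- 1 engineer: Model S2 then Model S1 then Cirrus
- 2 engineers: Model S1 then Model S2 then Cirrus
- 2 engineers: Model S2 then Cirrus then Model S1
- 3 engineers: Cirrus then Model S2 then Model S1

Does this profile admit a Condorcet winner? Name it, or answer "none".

Check each pair by majority over 11 ballots:
Model S1 vs Model S2: Model S2, 6–5.
Model S1–Cirrus: Model S1 6–5.
Model S2 vs Cirrus: Cirrus, 6–5.
Every design loses at least once (Model S1 loses to Model S2; Model S2 loses to Cirrus; Cirrus loses to Model S1). The majority relation contains the cycle Model S1 → Cirrus → Model S2 → Model S1, so there is no Condorcet winner.

none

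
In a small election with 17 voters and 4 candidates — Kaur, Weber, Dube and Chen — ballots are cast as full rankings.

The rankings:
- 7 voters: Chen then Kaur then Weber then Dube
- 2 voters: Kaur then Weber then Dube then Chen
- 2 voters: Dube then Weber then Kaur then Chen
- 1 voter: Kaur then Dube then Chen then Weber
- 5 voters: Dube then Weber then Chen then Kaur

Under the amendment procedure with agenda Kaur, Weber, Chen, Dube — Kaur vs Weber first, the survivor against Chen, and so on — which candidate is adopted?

Round 1: Kaur vs Weber — 10–7, Kaur advances.
Round 2: Kaur vs Chen — 5–12, Chen advances.
Round 3: Chen vs Dube — 7–10, Dube advances.
The agenda winner is Dube.

Dube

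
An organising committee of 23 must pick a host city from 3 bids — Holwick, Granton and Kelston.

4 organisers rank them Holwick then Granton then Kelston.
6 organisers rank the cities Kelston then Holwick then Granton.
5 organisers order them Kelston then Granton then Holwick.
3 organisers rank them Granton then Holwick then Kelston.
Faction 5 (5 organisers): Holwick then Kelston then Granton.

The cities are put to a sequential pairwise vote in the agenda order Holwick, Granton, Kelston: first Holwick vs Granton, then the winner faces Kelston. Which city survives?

Round 1: Holwick vs Granton — 15–8, Holwick advances.
Round 2: Holwick vs Kelston — 12–11, Holwick advances.
Holwick survives the agenda.

Holwick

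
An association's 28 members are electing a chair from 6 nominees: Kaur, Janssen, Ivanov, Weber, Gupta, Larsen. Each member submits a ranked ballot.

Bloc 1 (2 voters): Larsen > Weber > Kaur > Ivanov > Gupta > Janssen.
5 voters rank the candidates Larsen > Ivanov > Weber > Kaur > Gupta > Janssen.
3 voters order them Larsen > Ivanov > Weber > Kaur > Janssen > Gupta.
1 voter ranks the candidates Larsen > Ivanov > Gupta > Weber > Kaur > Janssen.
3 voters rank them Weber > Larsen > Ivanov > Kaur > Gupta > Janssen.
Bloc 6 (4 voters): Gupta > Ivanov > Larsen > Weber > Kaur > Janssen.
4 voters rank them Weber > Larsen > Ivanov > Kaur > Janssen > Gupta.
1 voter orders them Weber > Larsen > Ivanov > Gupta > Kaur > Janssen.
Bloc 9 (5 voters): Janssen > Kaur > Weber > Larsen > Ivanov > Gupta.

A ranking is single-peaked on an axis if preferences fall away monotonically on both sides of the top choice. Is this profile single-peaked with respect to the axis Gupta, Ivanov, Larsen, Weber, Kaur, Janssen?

Axis positions: Gupta=1, Ivanov=2, Larsen=3, Weber=4, Kaur=5, Janssen=6.
Bloc 1 (peak Larsen at position 3): ranking walks positions 3-4-5-2-1-6, expanding outward from the peak — single-peaked.
Bloc 2 (peak Larsen at position 3): ranking walks positions 3-2-4-5-1-6, expanding outward from the peak — single-peaked.
Bloc 3 (peak Larsen at position 3): ranking walks positions 3-2-4-5-6-1, expanding outward from the peak — single-peaked.
Bloc 4 (peak Larsen at position 3): ranking walks positions 3-2-1-4-5-6, expanding outward from the peak — single-peaked.
Bloc 5 (peak Weber at position 4): ranking walks positions 4-3-2-5-1-6, expanding outward from the peak — single-peaked.
Bloc 6 (peak Gupta at position 1): ranking walks positions 1-2-3-4-5-6, expanding outward from the peak — single-peaked.
Bloc 7 (peak Weber at position 4): ranking walks positions 4-3-2-5-6-1, expanding outward from the peak — single-peaked.
Bloc 8 (peak Weber at position 4): ranking walks positions 4-3-2-1-5-6, expanding outward from the peak — single-peaked.
Bloc 9 (peak Janssen at position 6): ranking walks positions 6-5-4-3-2-1, expanding outward from the peak — single-peaked.
Every ranking is single-peaked on this axis.

yes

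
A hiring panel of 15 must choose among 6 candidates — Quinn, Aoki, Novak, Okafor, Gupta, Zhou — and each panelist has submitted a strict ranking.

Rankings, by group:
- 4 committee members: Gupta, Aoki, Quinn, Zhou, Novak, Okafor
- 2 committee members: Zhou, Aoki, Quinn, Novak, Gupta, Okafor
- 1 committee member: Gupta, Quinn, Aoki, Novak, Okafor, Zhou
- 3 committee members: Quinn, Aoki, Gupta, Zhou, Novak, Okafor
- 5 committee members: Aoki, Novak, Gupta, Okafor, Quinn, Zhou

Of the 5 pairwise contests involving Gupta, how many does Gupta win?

Gupta against each rival (15 committee members):
Gupta vs Quinn: Gupta wins 10–5.
Gupta vs Aoki: 5 to 10, Aoki.
Gupta vs Novak: Gupta, 8–7.
Gupta vs Okafor: 4+2+1+3+5 = 15 for Gupta, 0 for Okafor — Gupta by 15–0.
Gupta vs Zhou: 13 to 2, Gupta.
Gupta beats Quinn, Novak, Okafor, Zhou; loses to Aoki — 4 pairwise wins.

4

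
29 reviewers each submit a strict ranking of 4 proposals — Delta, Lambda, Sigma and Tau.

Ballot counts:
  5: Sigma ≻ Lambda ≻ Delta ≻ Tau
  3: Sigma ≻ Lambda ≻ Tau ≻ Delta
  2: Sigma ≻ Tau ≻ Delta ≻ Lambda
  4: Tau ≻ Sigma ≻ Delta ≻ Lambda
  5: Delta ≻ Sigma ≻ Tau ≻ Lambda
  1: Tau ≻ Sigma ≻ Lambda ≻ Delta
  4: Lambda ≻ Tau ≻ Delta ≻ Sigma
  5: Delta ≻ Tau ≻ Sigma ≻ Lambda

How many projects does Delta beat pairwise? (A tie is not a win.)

Delta against each rival (29 reviewers):
Delta vs Lambda: Delta wins 16–13.
Delta–Sigma: Sigma 15–14.
Delta vs Tau: Delta wins 15–14.
Delta beats Lambda, Tau; loses to Sigma — 2 pairwise wins.

2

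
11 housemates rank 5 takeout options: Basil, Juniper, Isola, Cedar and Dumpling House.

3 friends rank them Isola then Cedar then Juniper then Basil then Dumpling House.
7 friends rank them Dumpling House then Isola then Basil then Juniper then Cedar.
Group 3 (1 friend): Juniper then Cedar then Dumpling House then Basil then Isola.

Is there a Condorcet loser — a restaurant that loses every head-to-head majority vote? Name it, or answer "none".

Cedar

Head-to-head results (11 friends):
Basil vs Juniper: 7 for Basil, 4 for Juniper — Basil by 7–4.
Basil vs Isola: Basil is ranked higher on 1 ballot, Isola on 10. Isola wins 10–1.
Basil vs Cedar: Basil preferred on 7 ballots; Basil wins 7–4.
Basil vs Dumpling House: 3 for Basil, 8 for Dumpling House — Dumpling House by 8–3.
Juniper vs Isola: Isola, 10–1.
Juniper vs Cedar: Juniper is ranked higher on 7+1 = 8 ballots, Cedar on 3. Juniper wins 8–3.
Juniper vs Dumpling House: 3+1 = 4 for Juniper, 7 for Dumpling House — Dumpling House by 7–4.
Isola–Cedar: Isola 10–1.
Isola vs Dumpling House: Dumpling House wins 8–3.
Cedar–Dumpling House: Dumpling House 7–4.
Cedar is beaten in every head-to-head and is the Condorcet loser.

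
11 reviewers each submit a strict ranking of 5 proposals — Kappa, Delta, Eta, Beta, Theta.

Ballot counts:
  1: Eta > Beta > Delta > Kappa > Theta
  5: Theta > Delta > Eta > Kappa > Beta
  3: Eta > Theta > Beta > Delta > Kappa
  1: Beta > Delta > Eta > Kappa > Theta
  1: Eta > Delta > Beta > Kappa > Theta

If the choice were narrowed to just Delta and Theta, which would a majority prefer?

Ballots ranking Delta above Theta: 1 + 1 + 1 = 3.
Ballots ranking Theta above Delta: 11 − 3 = 8.
Theta wins the head-to-head 8–3.

Theta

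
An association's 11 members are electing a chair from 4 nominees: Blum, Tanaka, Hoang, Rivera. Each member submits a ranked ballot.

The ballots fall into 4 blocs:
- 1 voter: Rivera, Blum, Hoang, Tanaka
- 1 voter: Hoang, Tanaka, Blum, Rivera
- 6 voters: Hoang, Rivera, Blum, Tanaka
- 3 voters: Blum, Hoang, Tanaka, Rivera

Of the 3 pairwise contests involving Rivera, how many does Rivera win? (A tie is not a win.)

Rivera against each rival (11 voters):
Rivera vs Blum: Rivera preferred on 1+6 = 7 ballots; Rivera wins 7–4.
Rivera vs Tanaka: Rivera wins 7–4.
Rivera vs Hoang: Hoang, 10–1.
Rivera beats Blum, Tanaka; loses to Hoang — 2 pairwise wins.

2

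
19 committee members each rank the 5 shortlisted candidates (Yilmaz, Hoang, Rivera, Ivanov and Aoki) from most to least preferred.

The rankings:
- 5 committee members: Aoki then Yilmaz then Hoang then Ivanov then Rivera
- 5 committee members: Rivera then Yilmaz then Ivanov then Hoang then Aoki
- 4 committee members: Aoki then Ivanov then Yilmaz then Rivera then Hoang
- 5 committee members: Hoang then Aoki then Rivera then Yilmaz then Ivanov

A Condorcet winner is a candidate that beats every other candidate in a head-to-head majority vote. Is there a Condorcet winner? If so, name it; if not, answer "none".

none

Check each pair by majority over 19 ballots:
Yilmaz vs Hoang: Yilmaz, 14–5.
Yilmaz vs Rivera: Rivera wins 10–9.
Yilmaz vs Ivanov: Yilmaz is ranked higher on 5+5+5 = 15 ballots, Ivanov on 4. Yilmaz wins 15–4.
Yilmaz–Aoki: Aoki 14–5.
Hoang–Rivera: Hoang 10–9.
Hoang vs Ivanov: Hoang is ranked higher on 5+5 = 10 ballots, Ivanov on 9. Hoang wins 10–9.
Hoang vs Aoki: Hoang wins 10–9.
Rivera vs Ivanov: Rivera is ranked higher on 5+5 = 10 ballots, Ivanov on 9. Rivera wins 10–9.
Rivera vs Aoki: Rivera preferred on 5 ballots; Aoki wins 14–5.
Ivanov–Aoki: Aoki 14–5.
No candidate is unbeaten: Yilmaz loses to Rivera; Hoang loses to Yilmaz; Rivera loses to Hoang; Ivanov loses to Yilmaz; Aoki loses to Hoang. In particular Yilmaz beats Hoang beats Rivera beats Yilmaz is a majority cycle — no Condorcet winner exists.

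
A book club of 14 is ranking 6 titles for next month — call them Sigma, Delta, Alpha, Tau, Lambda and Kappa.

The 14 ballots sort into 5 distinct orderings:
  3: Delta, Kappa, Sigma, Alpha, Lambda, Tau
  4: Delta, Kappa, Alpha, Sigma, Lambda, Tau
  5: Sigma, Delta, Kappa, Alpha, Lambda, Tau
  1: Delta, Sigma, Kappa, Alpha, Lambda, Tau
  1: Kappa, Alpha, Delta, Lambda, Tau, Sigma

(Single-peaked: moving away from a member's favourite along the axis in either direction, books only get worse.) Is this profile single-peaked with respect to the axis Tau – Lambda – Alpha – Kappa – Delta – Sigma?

Axis positions: Tau=1, Lambda=2, Alpha=3, Kappa=4, Delta=5, Sigma=6.
Ballot type 1 (peak Delta at position 5): ranking walks positions 5-4-6-3-2-1, expanding outward from the peak — single-peaked.
Ballot type 2 (peak Delta at position 5): ranking walks positions 5-4-3-6-2-1, expanding outward from the peak — single-peaked.
Ballot type 3 (peak Sigma at position 6): ranking walks positions 6-5-4-3-2-1, expanding outward from the peak — single-peaked.
Ballot type 4 (peak Delta at position 5): ranking walks positions 5-6-4-3-2-1, expanding outward from the peak — single-peaked.
Ballot type 5 (peak Kappa at position 4): ranking walks positions 4-3-5-2-1-6, expanding outward from the peak — single-peaked.
Every ranking is single-peaked on this axis.

yes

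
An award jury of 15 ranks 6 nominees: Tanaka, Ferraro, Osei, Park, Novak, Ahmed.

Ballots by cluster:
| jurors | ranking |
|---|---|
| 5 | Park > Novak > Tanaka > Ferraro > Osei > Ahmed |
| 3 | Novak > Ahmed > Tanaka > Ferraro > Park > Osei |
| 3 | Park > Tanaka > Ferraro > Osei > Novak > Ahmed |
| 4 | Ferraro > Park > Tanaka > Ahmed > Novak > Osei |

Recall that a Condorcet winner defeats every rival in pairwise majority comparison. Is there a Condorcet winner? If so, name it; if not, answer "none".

Park

Check each pair by majority over 15 ballots:
Tanaka vs Ferraro: Tanaka wins 11–4.
Tanaka–Osei: Tanaka 15–0.
Tanaka–Park: Park 12–3.
Tanaka vs Novak: Novak wins 8–7.
Tanaka–Ahmed: Tanaka 12–3.
Ferraro vs Osei: Ferraro, 15–0.
Ferraro–Park: Park 8–7.
Ferraro–Novak: Novak 8–7.
Ferraro vs Ahmed: Ferraro wins 12–3.
Osei–Park: Park 15–0.
Osei vs Novak: Novak, 12–3.
Osei vs Ahmed: Osei, 8–7.
Park vs Novak: Park, 12–3.
Park–Ahmed: Park 12–3.
Novak–Ahmed: Novak 11–4.
Only Park has no losses; Park is the Condorcet winner.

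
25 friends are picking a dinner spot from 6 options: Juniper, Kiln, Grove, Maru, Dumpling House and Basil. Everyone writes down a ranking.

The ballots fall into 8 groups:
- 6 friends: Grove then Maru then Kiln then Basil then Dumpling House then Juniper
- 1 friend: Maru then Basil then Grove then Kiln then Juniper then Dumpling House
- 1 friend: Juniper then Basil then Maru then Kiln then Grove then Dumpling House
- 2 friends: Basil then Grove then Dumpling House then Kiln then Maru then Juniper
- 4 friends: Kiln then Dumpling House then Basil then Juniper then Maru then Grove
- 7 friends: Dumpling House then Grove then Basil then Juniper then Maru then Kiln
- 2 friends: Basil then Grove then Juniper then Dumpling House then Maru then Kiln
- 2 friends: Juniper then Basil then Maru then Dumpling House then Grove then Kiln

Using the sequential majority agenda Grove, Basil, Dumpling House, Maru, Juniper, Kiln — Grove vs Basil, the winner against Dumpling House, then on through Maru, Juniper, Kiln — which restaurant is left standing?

Round 1: Grove vs Basil — 13–12, Grove advances.
Round 2: Grove vs Dumpling House — 12–13, Dumpling House advances.
Round 3: Dumpling House vs Maru — 15–10, Dumpling House advances.
Round 4: Dumpling House vs Juniper — 19–6, Dumpling House advances.
Round 5: Dumpling House vs Kiln — 13–12, Dumpling House advances.
Dumpling House survives the agenda.

Dumpling House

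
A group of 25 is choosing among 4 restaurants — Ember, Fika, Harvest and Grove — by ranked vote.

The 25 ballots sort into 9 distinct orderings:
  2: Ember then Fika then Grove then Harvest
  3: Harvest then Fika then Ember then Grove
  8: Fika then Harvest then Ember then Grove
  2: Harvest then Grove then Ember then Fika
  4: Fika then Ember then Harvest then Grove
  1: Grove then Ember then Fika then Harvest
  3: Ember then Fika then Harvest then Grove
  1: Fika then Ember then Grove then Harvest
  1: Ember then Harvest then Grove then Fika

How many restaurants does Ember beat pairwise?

Ember against each rival (25 friends):
Ember vs Fika: Fika wins 16–9.
Ember vs Harvest: Ember preferred on 2+4+1+3+1+1 = 12 ballots; Harvest wins 13–12.
Ember vs Grove: Ember wins 22–3.
Ember beats Grove; loses to Fika, Harvest — 1 pairwise win.

1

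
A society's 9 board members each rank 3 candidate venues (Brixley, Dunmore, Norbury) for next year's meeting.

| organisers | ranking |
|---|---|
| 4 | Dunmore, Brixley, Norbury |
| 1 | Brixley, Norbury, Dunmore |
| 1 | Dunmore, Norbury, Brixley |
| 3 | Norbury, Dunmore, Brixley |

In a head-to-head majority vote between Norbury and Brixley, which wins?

Brixley

Ballots ranking Norbury above Brixley: 1 + 3 = 4.
Ballots ranking Brixley above Norbury: 9 − 4 = 5.
Brixley wins the head-to-head 5–4.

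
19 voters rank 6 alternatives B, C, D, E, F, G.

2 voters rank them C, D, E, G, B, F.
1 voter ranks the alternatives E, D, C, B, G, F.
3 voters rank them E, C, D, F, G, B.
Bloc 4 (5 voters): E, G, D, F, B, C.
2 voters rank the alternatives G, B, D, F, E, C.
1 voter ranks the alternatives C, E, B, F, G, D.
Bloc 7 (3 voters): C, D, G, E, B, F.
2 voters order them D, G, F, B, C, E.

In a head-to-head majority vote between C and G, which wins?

Ballots ranking C above G: 2 + 1 + 3 + 1 + 3 = 10.
Ballots ranking G above C: 19 − 10 = 9.
C wins the head-to-head 10–9.

C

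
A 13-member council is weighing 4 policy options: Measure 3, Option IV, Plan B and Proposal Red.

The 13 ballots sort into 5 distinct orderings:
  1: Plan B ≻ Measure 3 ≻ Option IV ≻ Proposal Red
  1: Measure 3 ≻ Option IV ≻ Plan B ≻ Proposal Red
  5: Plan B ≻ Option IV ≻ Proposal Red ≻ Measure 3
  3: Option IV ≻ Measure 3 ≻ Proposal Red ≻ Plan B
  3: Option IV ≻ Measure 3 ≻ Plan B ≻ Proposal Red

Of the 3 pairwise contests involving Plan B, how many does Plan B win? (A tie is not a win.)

1

Plan B against each rival (13 council members):
Plan B vs Measure 3: Measure 3, 7–6.
Plan B vs Option IV: 1+5 = 6 for Plan B, 7 for Option IV — Option IV by 7–6.
Plan B vs Proposal Red: 10 to 3, Plan B.
Plan B beats Proposal Red; loses to Measure 3, Option IV — 1 pairwise win.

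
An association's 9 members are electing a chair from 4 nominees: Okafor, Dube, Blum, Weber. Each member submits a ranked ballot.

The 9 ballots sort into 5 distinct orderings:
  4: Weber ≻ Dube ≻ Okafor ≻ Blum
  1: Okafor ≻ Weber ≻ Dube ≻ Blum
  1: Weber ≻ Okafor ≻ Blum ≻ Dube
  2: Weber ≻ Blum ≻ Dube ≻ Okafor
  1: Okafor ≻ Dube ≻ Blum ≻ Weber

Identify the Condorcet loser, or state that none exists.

Pairwise majorities:
Okafor–Dube: Dube 6–3.
Okafor–Blum: Okafor 7–2.
Okafor vs Weber: Okafor preferred on 1+1 = 2 ballots; Weber wins 7–2.
Dube–Blum: Dube 6–3.
Dube–Weber: Weber 8–1.
Blum vs Weber: Weber, 8–1.
Blum loses to every other candidate — it is the Condorcet loser.

Blum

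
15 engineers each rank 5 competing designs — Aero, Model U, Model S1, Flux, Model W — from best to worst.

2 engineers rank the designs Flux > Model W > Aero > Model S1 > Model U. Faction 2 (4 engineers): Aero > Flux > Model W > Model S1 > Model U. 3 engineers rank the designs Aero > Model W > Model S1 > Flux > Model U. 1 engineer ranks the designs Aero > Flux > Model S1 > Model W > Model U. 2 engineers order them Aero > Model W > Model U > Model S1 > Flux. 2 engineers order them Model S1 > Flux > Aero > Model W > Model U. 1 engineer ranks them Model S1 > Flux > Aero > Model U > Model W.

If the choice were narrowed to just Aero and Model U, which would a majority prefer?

Aero

Ballots ranking Aero above Model U: 2 + 4 + 3 + 1 + 2 + 2 + 1 = 15.
Ballots ranking Model U above Aero: 15 − 15 = 0.
Aero wins the head-to-head 15–0.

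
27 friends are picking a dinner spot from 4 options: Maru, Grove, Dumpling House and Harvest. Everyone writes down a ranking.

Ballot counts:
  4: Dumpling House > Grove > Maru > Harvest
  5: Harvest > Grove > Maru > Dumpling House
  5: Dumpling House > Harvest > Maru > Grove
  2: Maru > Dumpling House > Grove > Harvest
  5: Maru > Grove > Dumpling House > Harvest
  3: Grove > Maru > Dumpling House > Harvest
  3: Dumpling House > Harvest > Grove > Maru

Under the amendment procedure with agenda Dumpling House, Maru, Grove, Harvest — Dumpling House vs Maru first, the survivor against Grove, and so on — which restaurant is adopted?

Grove

Round 1: Dumpling House vs Maru — 12–15, Maru advances.
Round 2: Maru vs Grove — 12–15, Grove advances.
Round 3: Grove vs Harvest — 14–13, Grove advances.
Grove survives the agenda.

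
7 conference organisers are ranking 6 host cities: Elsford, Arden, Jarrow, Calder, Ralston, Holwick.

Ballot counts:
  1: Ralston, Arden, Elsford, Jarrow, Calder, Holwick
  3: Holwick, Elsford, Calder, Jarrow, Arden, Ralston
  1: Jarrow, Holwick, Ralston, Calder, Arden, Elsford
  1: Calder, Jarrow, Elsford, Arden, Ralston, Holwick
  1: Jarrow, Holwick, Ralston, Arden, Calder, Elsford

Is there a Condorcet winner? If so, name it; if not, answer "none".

Pairwise majorities:
Elsford vs Arden: Elsford wins 4–3.
Elsford vs Jarrow: Elsford, 4–3.
Elsford vs Calder: Elsford wins 4–3.
Elsford–Ralston: Elsford 4–3.
Elsford–Holwick: Holwick 5–2.
Arden vs Jarrow: Jarrow wins 6–1.
Arden vs Calder: Calder wins 5–2.
Arden–Ralston: Arden 4–3.
Arden vs Holwick: Holwick wins 5–2.
Jarrow vs Calder: Calder wins 4–3.
Jarrow vs Ralston: Jarrow, 6–1.
Jarrow vs Holwick: Jarrow, 4–3.
Calder vs Ralston: Calder wins 4–3.
Calder vs Holwick: Holwick, 5–2.
Ralston vs Holwick: Holwick wins 5–2.
No city is unbeaten: Elsford loses to Holwick; Arden loses to Elsford; Jarrow loses to Elsford; Calder loses to Elsford; Ralston loses to Elsford; Holwick loses to Jarrow. In particular Elsford beats Jarrow beats Holwick beats Elsford is a majority cycle — no Condorcet winner exists.

none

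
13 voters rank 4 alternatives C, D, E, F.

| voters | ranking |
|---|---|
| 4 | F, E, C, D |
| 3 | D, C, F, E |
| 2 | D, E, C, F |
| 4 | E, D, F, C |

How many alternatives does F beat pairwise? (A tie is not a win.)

F against each rival (13 voters):
F vs C: F wins 8–5.
F vs D: D, 9–4.
F vs E: F wins 7–6.
F beats C, E; loses to D — 2 pairwise wins.

2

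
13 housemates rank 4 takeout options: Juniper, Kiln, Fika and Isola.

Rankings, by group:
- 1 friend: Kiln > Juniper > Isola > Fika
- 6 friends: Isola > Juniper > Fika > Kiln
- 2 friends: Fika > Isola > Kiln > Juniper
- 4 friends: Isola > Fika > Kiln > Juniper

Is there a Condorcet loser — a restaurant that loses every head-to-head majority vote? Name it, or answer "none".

none

Pairwise majorities:
Juniper vs Kiln: 6 to 7, Kiln.
Juniper–Fika: Juniper 7–6.
Juniper vs Isola: Juniper is ranked higher on 1 ballot, Isola on 12. Isola wins 12–1.
Kiln–Fika: Fika 12–1.
Kiln vs Isola: Isola wins 12–1.
Fika–Isola: Isola 11–2.
No restaurant is winless: Juniper beats Fika; Kiln beats Juniper; Fika beats Kiln; Isola beats Juniper. There is no Condorcet loser.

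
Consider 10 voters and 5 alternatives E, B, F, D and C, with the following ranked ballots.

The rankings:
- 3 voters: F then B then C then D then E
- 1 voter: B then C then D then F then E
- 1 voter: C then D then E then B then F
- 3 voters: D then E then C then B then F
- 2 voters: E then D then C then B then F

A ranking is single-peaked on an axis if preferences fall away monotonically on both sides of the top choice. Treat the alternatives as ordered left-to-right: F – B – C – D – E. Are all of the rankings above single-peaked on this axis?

yes

Axis positions: F=1, B=2, C=3, D=4, E=5.
Cluster 1 (peak F at position 1): ranking walks positions 1-2-3-4-5, expanding outward from the peak — single-peaked.
Cluster 2 (peak B at position 2): ranking walks positions 2-3-4-1-5, expanding outward from the peak — single-peaked.
Cluster 3 (peak C at position 3): ranking walks positions 3-4-5-2-1, expanding outward from the peak — single-peaked.
Cluster 4 (peak D at position 4): ranking walks positions 4-5-3-2-1, expanding outward from the peak — single-peaked.
Cluster 5 (peak E at position 5): ranking walks positions 5-4-3-2-1, expanding outward from the peak — single-peaked.
Every ranking is single-peaked on this axis.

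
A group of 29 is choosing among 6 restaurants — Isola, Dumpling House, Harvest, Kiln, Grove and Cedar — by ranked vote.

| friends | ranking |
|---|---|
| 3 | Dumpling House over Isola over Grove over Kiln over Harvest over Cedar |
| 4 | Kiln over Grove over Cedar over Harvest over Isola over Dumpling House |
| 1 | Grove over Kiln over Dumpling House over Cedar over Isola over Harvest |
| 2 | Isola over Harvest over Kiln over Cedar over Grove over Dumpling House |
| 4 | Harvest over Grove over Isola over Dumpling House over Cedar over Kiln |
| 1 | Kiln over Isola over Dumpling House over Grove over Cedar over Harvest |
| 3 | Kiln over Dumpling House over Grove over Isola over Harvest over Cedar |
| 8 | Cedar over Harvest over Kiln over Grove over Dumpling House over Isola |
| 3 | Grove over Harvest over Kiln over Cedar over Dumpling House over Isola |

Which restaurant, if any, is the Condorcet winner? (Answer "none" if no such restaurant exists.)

none

Check each pair by majority over 29 ballots:
Isola–Dumpling House: Dumpling House 18–11.
Isola vs Harvest: Harvest, 19–10.
Isola vs Kiln: 9 to 20, Kiln.
Isola vs Grove: 6 to 23, Grove.
Isola vs Cedar: 3+2+4+1+3 = 13 for Isola, 16 for Cedar — Cedar by 16–13.
Dumpling House vs Harvest: Harvest, 21–8.
Dumpling House vs Kiln: Dumpling House is ranked higher on 3+4 = 7 ballots, Kiln on 22. Kiln wins 22–7.
Dumpling House vs Grove: Grove wins 22–7.
Dumpling House–Cedar: Cedar 17–12.
Harvest vs Kiln: 17 to 12, Harvest.
Harvest vs Grove: Grove wins 15–14.
Harvest vs Cedar: 3+2+4+3+3 = 15 for Harvest, 14 for Cedar — Harvest by 15–14.
Kiln vs Grove: 18 to 11, Kiln.
Kiln vs Cedar: 17 for Kiln, 12 for Cedar — Kiln by 17–12.
Grove vs Cedar: Grove, 19–10.
Every restaurant loses at least once (Isola loses to Dumpling House; Dumpling House loses to Harvest; Harvest loses to Grove; Kiln loses to Harvest; Grove loses to Kiln; Cedar loses to Harvest). The majority relation contains the cycle Harvest > Kiln > Grove > Harvest, so there is no Condorcet winner.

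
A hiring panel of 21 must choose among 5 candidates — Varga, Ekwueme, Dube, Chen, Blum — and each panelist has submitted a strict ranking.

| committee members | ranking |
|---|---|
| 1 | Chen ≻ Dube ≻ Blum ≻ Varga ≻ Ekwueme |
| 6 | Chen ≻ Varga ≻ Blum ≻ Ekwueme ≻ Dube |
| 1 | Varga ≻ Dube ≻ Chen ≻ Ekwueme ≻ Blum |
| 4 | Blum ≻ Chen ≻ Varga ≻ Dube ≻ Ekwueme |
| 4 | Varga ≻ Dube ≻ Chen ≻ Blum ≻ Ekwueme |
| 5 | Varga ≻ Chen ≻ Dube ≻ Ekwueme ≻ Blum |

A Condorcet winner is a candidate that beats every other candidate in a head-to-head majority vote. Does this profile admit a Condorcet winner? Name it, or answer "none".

Chen

Check each pair by majority over 21 ballots:
Varga–Ekwueme: Varga 21–0.
Varga vs Dube: 20 to 1, Varga.
Varga vs Chen: Varga is ranked higher on 1+4+5 = 10 ballots, Chen on 11. Chen wins 11–10.
Varga vs Blum: Varga is ranked higher on 6+1+4+5 = 16 ballots, Blum on 5. Varga wins 16–5.
Ekwueme vs Dube: 6 for Ekwueme, 15 for Dube — Dube by 15–6.
Ekwueme vs Chen: Chen, 21–0.
Ekwueme vs Blum: Ekwueme is ranked higher on 1+5 = 6 ballots, Blum on 15. Blum wins 15–6.
Dube vs Chen: Chen, 16–5.
Dube vs Blum: Dube, 11–10.
Chen vs Blum: 17 to 4, Chen.
Chen defeats every rival head-to-head and is the Condorcet winner.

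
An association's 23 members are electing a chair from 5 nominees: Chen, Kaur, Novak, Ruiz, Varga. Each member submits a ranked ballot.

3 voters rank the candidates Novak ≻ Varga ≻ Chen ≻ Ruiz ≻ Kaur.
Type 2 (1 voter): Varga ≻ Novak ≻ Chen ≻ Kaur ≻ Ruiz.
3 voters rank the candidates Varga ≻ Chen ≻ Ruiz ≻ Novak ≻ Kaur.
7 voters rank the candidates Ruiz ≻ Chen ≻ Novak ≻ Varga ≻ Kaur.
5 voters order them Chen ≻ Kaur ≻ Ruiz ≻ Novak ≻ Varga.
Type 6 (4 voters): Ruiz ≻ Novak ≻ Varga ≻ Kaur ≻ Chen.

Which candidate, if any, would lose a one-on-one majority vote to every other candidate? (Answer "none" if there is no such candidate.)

Head-to-head results (23 voters):
Chen vs Kaur: Chen, 19–4.
Chen vs Novak: Chen wins 15–8.
Chen vs Ruiz: 3+1+3+5 = 12 for Chen, 11 for Ruiz — Chen by 12–11.
Chen vs Varga: Chen, 12–11.
Kaur vs Novak: 5 to 18, Novak.
Kaur vs Ruiz: 6 to 17, Ruiz.
Kaur vs Varga: 5 to 18, Varga.
Novak vs Ruiz: Novak preferred on 3+1 = 4 ballots; Ruiz wins 19–4.
Novak–Varga: Novak 19–4.
Ruiz vs Varga: Ruiz preferred on 7+5+4 = 16 ballots; Ruiz wins 16–7.
Kaur is beaten in every head-to-head and is the Condorcet loser.

Kaur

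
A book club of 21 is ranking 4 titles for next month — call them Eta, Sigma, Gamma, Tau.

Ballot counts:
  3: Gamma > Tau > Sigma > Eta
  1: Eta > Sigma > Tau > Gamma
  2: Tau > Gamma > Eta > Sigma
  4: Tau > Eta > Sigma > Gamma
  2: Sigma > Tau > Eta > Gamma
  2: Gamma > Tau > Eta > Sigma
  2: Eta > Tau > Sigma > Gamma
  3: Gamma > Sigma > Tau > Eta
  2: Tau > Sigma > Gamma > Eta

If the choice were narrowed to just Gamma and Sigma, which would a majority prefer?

Ballots ranking Gamma above Sigma: 3 + 2 + 2 + 3 = 10.
Ballots ranking Sigma above Gamma: 21 − 10 = 11.
Sigma wins the head-to-head 11–10.

Sigma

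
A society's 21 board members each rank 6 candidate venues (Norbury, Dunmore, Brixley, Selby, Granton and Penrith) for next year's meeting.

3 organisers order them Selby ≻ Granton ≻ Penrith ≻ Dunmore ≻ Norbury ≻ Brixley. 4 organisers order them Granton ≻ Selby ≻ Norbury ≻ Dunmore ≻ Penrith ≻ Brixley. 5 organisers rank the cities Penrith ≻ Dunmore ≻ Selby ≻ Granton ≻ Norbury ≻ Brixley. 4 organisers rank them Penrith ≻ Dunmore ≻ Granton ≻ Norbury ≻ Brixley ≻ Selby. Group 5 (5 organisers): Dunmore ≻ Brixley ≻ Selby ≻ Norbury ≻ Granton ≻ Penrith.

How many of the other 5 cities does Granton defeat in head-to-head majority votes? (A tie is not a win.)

3

Granton against each rival (21 organisers):
Granton–Norbury: Granton 16–5.
Granton vs Dunmore: Granton preferred on 3+4 = 7 ballots; Dunmore wins 14–7.
Granton vs Brixley: Granton, 16–5.
Granton vs Selby: 8 to 13, Selby.
Granton vs Penrith: Granton is ranked higher on 3+4+5 = 12 ballots, Penrith on 9. Granton wins 12–9.
Granton beats Norbury, Brixley, Penrith; loses to Dunmore, Selby — 3 pairwise wins.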